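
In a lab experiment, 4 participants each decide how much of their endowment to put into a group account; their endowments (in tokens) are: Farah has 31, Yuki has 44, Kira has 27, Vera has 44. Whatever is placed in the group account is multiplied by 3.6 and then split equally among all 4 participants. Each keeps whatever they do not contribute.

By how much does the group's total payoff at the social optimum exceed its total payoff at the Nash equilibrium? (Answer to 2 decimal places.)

379.60 tokens

The private return per contributed unit is 3.6/4 = 0.9000 < 1 for every player regardless of endowment, so the Nash equilibrium is zero contribution and the group total is Σ E_j = 31 + 44 + 27 + 44 = 146.
Each contributed unit returns 3.600 to the group, so the social optimum is full contribution by everyone: group total = 3.600 × 146 = 525.60.
Efficiency loss = (3.600 − 1) × 146 = 379.60.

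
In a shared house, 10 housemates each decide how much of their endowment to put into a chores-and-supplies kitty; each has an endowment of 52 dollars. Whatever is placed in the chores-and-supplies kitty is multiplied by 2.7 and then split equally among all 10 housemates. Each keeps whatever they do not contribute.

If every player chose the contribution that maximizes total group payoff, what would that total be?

1404.00 dollars

Each contributed unit returns 2.700 to the group as a whole (0.2700 to each of 10 players), which exceeds 1, so the social optimum is full contribution: group total = 2.700 × 520 = 1404.00.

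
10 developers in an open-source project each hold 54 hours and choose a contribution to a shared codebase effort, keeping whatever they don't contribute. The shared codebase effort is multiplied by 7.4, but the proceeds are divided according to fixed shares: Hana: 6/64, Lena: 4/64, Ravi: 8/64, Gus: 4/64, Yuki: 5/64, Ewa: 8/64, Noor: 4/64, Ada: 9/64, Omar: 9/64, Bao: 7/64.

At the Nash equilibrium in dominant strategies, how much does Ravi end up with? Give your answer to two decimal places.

For player j, contributing a unit is worthwhile iff 7.4 × (j's share) ≥ 1, i.e. iff j's share is at least 0.1351.
Ada and Omar clear that bar, contributing 54 each; the remaining 8 contribute 0. Total contributed: 108.
Ravi keeps 54 and receives 7.4 × 108 × 8/64 = 99.90 from the shared codebase effort, for a payoff of 153.90.

153.90 hours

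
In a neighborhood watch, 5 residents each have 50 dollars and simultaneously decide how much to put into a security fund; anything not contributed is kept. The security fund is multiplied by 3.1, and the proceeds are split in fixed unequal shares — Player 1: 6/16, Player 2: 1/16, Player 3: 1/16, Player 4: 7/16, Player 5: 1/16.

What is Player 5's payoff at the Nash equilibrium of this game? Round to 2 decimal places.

69.38 dollars

For player j, contributing a unit is worthwhile iff 3.1 × (j's share) ≥ 1, i.e. iff j's share is at least 0.3226.
The shares above 0.3226 belong to Player 1 and Player 4, contributing 50 each; the remaining 3 contribute 0. Total contributed: 100.
Player 5 keeps 50 and receives 3.1 × 100 × 1/16 = 19.38 from the security fund, for a payoff of 69.38.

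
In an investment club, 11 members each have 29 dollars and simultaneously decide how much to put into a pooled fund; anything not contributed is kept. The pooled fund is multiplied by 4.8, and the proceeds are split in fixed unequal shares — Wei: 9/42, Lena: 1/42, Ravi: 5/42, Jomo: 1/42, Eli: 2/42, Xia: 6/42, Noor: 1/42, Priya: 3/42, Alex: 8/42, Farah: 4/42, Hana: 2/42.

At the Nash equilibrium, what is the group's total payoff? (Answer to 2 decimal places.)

429.20 dollars

A player with share s gets back 4.8·s per unit contributed, so full contribution is dominant for anyone with s > 1/4.8 = 0.2083 and zero contribution is dominant for anyone below.
Only Wei (9/42) clears that bar, contributing 29; the remaining 10 contribute 0. Total contributed: 29.
The pooled fund pays out 4.8 × 29 = 139.20 in total (split across the unequal shares, but the aggregate is all that matters for the group sum).
The 10 free-riders keep 29 each, adding 290. Group total = 290 + 139.20 = 429.20.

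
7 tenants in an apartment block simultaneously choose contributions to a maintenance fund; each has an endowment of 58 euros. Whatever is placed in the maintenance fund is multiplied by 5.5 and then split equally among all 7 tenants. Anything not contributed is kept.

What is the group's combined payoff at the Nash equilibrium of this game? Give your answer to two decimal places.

Each contributed unit returns 5.5/7 = 0.7857 to its contributor — below 1 — so contributing 0 is dominant for every player. At the Nash equilibrium everyone keeps their 58, and the group total is 7 × 58 = 406.

406.00 euros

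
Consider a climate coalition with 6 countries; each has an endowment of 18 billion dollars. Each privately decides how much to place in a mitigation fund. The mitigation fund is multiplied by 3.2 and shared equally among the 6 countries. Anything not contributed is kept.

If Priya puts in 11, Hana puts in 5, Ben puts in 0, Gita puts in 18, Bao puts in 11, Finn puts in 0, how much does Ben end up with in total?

42.00 billion dollars

Total contributed: 11 + 5 + 0 + 18 + 11 + 0 = 45.
Each receives 3.2 × 45 / 6 = 24.00 from the mitigation fund.
Ben keeps 18 − 0 = 18, so Ben's payoff is 18 + 24.00 = 42.00.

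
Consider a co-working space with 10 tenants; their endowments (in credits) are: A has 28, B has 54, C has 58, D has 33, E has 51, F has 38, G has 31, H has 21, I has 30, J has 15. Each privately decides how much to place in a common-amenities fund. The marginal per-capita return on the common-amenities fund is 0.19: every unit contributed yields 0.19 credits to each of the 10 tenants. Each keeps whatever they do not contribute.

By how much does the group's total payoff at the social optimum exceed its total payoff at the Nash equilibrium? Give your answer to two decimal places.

323.10 credits

The private return per contributed unit is 0.19 < 1 for everyone, so the Nash equilibrium is zero contribution and the group total is Σ E_j = 28 + 54 + 58 + 33 + 51 + 38 + 31 + 21 + 30 + 15 = 359.
Each contributed unit returns 1.900 to the group, so the social optimum is full contribution by everyone: group total = 1.900 × 359 = 682.10.
Efficiency loss = (1.900 − 1) × 359 = 323.10.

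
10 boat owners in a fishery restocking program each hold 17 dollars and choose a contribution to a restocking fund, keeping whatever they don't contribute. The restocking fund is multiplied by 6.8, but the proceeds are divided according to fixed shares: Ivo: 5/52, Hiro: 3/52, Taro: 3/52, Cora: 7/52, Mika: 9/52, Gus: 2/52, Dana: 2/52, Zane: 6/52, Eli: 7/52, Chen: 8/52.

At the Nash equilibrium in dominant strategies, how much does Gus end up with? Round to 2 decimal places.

For player j, contributing a unit is worthwhile iff 6.8 × (j's share) ≥ 1, i.e. iff j's share is at least 0.1471.
Mika and Chen are above the threshold, contributing 17 each; the remaining 8 contribute 0. Total contributed: 34.
Gus keeps 17 and receives 6.8 × 34 × 2/52 = 8.89 from the restocking fund, for a payoff of 25.89.

25.89 dollars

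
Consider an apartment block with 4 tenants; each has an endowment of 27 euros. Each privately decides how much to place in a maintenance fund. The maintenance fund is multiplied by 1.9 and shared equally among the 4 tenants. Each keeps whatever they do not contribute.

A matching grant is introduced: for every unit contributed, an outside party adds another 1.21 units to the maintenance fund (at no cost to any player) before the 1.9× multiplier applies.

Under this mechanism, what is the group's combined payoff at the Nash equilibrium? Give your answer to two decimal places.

453.49 euros

Under the mechanism each unit contributed yields 1.9 × 2.21 / 4 = 1.0498 back to its contributor per unit of net cost, which exceeds 1, making full contribution the dominant choice for everyone.
At the Nash equilibrium everyone contributes 27. Group total payoff = 1.9 × 2.21 × 108 = 453.49.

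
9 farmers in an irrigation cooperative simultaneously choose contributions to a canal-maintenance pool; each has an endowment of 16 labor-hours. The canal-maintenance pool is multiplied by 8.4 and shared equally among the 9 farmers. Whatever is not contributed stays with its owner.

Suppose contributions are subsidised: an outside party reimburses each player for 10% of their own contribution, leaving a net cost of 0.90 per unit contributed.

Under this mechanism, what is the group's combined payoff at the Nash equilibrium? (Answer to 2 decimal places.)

Under the mechanism each unit contributed yields (8.4/9) / 0.90 = 1.0370 back to its contributor per unit of net cost, which exceeds 1, making full contribution the dominant choice for everyone.
At the Nash equilibrium everyone contributes 16. Group total payoff = 9 × (16 × 0.10 + 8.4 × 16) = 1224.00.

1224.00 labor-hours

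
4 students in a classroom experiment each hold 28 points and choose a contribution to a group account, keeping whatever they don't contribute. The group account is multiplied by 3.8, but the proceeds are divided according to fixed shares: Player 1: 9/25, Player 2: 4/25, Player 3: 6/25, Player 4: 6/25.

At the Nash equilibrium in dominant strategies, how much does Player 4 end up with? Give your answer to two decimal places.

53.54 points

A player with share s gets back 3.8·s per unit contributed, so full contribution is dominant for anyone with s > 1/3.8 = 0.2632 and zero contribution is dominant for anyone below.
Only Player 1 (9/25) clears that bar, contributing 28; the remaining 3 contribute 0. Total contributed: 28.
Player 4 keeps 28 and receives 3.8 × 28 × 6/25 = 25.54 from the group account, for a payoff of 53.54.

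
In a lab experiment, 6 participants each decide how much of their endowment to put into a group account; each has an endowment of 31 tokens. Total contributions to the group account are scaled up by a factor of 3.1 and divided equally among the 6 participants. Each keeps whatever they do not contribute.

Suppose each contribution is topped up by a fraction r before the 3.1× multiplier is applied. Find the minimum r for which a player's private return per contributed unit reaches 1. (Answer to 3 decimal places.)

With matching at rate r, one contributed unit becomes (1 + r) in the group account and returns 3.1 × (1 + r) / 6 to the contributor.
Setting this equal to 1: 1 + r = 6/3.1 = 1.9355.
So the minimum matching rate is r = 1.9355 − 1 = 0.935.

0.935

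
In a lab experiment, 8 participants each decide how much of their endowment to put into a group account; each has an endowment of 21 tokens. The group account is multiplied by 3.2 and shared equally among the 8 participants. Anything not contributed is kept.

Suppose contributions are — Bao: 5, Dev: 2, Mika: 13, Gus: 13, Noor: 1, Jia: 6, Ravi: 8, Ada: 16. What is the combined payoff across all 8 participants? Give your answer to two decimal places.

308.80 tokens

Total contributed: 5 + 2 + 13 + 13 + 1 + 6 + 8 + 16 = 64; total kept: 8 × 21 − 64 = 104.
The group account pays out 3.2 × 64 = 204.80 in aggregate.
Group total = 104 + 204.80 = 308.80.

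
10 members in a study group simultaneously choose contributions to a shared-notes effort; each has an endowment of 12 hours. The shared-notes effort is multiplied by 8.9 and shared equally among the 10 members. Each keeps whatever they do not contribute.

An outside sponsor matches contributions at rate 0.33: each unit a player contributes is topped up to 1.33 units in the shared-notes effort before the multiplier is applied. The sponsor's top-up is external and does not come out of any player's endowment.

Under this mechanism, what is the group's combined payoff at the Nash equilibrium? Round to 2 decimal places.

1420.44 hours

Under the mechanism each unit contributed yields 8.9 × 1.33 / 10 = 1.1837 back to its contributor per unit of net cost, which exceeds 1, making full contribution the dominant choice for everyone.
So the Nash equilibrium is full contribution by all 10; the group earns 8.9 × 1.33 × 120 = 1420.44.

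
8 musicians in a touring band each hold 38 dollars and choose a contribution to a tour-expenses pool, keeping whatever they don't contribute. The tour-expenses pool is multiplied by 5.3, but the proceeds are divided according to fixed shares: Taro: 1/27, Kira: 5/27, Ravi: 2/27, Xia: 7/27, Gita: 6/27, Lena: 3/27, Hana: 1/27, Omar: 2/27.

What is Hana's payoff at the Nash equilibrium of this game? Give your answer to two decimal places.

52.92 dollars

A player with share s gets back 5.3·s per unit contributed, so full contribution is dominant for anyone with s > 1/5.3 = 0.1887 and zero contribution is dominant for anyone below.
Xia and Gita clear that bar, contributing 38 each; the remaining 6 contribute 0. Total contributed: 76.
Hana keeps 38 and receives 5.3 × 76 × 1/27 = 14.92 from the tour-expenses pool, for a payoff of 52.92.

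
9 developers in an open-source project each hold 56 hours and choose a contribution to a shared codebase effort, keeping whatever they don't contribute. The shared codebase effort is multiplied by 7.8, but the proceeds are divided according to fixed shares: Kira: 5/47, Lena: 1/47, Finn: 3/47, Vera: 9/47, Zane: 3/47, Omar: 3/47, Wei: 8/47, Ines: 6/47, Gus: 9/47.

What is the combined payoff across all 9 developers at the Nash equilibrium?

1646.40 hours

Player j's private return per contributed unit is 7.8 × (j's share). Contributing is weakly dominant for j when that share is at least 1/7.8 = 0.1282, and contributing 0 is dominant otherwise.
Vera, Wei and Gus clear that bar, contributing 56 each; the remaining 6 contribute 0. Total contributed: 168.
The shared codebase effort pays out 7.8 × 168 = 1310.40 in total (split across the unequal shares, but the aggregate is all that matters for the group sum).
The 6 free-riders keep 56 each, adding 336. Group total = 336 + 1310.40 = 1646.40.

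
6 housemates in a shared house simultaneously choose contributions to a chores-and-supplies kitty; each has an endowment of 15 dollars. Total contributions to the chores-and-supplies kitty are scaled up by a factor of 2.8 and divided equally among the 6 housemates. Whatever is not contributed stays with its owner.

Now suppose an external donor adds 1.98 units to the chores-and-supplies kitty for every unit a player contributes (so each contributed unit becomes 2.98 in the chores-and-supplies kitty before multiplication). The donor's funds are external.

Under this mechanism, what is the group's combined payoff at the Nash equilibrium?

Under the mechanism each unit contributed yields 2.8 × 2.98 / 6 = 1.3907 back to its contributor per unit of net cost, which exceeds 1, making full contribution the dominant choice for everyone.
At the Nash equilibrium everyone contributes 15. Group total payoff = 2.8 × 2.98 × 90 = 750.96.

750.96 dollars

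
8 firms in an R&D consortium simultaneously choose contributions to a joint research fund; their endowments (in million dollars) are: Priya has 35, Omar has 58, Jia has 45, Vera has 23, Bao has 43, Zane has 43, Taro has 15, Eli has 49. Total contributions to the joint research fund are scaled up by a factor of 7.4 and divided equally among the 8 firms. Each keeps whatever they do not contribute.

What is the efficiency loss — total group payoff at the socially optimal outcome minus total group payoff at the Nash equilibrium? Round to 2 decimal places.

1990.40 million dollars

The private return per contributed unit is 7.4/8 = 0.9250 < 1 for every player regardless of endowment, so the Nash equilibrium is zero contribution and the group total is Σ E_j = 35 + 58 + 45 + 23 + 43 + 43 + 15 + 49 = 311.
Each contributed unit returns 7.400 to the group, so the social optimum is full contribution by everyone: group total = 7.400 × 311 = 2301.40.
Efficiency loss = (7.400 − 1) × 311 = 1990.40.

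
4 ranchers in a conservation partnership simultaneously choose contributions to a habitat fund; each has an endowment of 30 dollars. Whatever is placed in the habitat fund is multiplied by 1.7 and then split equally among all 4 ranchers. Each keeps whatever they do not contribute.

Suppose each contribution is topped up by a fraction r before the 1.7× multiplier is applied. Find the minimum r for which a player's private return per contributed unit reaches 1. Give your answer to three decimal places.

1.353

With matching at rate r, one contributed unit becomes (1 + r) in the habitat fund and returns 1.7 × (1 + r) / 4 to the contributor.
Setting this equal to 1: 1 + r = 4/1.7 = 2.3529.
So the minimum matching rate is r = 2.3529 − 1 = 1.353.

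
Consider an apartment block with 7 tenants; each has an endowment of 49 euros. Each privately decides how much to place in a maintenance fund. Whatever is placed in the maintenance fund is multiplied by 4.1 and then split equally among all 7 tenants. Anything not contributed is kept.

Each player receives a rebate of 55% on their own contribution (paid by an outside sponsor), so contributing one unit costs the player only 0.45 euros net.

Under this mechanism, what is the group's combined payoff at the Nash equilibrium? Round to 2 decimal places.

1594.95 euros

The effective private return per unit is now (4.1/7) / 0.45 = 1.3016 > 1, so every player's dominant strategy flips to full contribution.
At the Nash equilibrium everyone contributes 49. Group total payoff = 7 × (49 × 0.55 + 4.1 × 49) = 1594.95.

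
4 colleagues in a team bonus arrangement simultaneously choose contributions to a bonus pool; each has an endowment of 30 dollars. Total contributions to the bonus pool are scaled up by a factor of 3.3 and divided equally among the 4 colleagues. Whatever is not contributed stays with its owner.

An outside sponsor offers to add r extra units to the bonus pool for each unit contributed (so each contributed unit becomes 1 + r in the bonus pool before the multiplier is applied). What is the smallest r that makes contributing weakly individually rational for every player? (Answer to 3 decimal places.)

0.212

With matching at rate r, one contributed unit becomes (1 + r) in the bonus pool and returns 3.3 × (1 + r) / 4 to the contributor.
Setting this equal to 1: 1 + r = 4/3.3 = 1.2121.
So the minimum matching rate is r = 1.2121 − 1 = 0.212.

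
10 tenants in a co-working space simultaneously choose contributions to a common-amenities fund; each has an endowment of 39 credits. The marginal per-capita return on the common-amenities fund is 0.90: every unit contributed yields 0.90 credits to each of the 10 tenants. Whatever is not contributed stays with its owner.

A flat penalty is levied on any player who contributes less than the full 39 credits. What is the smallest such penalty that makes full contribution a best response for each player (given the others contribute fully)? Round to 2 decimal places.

3.90 credits

Given the others contribute fully, the best deviation is to contribute 0 (any partial contribution still incurs the fine and gives up units whose private return 0.90 is below 1).
Deviating from 39 to 0 saves 39 credits but forfeits the deviator's share of the drop in the common-amenities fund: 0.90 × 39 = 35.10.
So the deviation gain is 39 − 35.10 = 3.90, and the fine must be at least 3.90 credits to wipe it out.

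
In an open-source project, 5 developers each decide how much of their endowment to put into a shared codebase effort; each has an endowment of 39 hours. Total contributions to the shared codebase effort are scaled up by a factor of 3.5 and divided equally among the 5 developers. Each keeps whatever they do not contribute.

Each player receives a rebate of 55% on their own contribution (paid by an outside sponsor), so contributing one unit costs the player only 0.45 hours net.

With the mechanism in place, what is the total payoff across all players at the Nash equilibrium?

With the mechanism, a contributed unit returns (3.5/5) / 0.45 = 1.5556 per unit of net cost to the contributor — now above 1 — so contributing fully is weakly dominant for every player.
So the Nash equilibrium is full contribution by all 5; the group earns 5 × (39 × 0.55 + 3.5 × 39) = 789.75.

789.75 hours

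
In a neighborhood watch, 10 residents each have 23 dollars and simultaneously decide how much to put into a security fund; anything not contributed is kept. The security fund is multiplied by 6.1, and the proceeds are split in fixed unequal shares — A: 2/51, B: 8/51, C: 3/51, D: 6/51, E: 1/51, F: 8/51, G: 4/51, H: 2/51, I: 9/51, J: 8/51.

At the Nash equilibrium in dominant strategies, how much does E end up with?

25.75 dollars

For player j, contributing a unit is worthwhile iff 6.1 × (j's share) ≥ 1, i.e. iff j's share is at least 0.1639.
The only share above 0.1639 is I's 9/51, contributing 23; the remaining 9 contribute 0. Total contributed: 23.
E keeps 23 and receives 6.1 × 23 × 1/51 = 2.75 from the security fund, for a payoff of 25.75.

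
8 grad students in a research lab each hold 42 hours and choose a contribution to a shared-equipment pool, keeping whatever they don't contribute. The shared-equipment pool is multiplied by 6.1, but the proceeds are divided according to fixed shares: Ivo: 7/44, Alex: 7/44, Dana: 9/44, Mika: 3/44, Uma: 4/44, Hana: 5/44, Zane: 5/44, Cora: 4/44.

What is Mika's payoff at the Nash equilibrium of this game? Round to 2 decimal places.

Player j's private return per contributed unit is 6.1 × (j's share). Contributing is weakly dominant for j when that share is at least 1/6.1 = 0.1639, and contributing 0 is dominant otherwise.
Only Dana (9/44) clears that bar, contributing 42; the remaining 7 contribute 0. Total contributed: 42.
Mika keeps 42 and receives 6.1 × 42 × 3/44 = 17.47 from the shared-equipment pool, for a payoff of 59.47.

59.47 hours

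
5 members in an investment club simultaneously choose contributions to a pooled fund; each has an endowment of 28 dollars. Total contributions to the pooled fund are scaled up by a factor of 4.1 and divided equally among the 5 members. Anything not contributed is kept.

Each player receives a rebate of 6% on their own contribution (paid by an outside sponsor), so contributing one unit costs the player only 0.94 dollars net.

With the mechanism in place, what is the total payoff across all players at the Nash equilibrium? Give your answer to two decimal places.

140.00 dollars

Even with the mechanism, each unit contributed returns only (4.1/5) / 0.94 = 0.8723 per unit of net cost, so contributing nothing is still dominant.
Everyone keeps their endowment and the group total is 5 × 28 = 140.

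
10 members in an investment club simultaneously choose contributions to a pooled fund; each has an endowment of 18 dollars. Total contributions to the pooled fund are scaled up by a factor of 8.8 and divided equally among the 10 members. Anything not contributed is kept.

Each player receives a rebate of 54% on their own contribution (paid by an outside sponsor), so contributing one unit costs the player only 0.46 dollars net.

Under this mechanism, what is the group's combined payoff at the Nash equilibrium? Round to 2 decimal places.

Under the mechanism each unit contributed yields (8.8/10) / 0.46 = 1.9130 back to its contributor per unit of net cost, which exceeds 1, making full contribution the dominant choice for everyone.
So the Nash equilibrium is full contribution by all 10; the group earns 10 × (18 × 0.54 + 8.8 × 18) = 1681.20.

1681.20 dollars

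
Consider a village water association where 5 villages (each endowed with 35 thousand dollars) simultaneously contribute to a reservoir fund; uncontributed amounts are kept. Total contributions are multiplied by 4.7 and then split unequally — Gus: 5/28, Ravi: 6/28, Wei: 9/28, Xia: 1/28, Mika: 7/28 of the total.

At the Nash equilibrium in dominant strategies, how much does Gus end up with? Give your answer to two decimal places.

123.13 thousand dollars

A player with share s gets back 4.7·s per unit contributed, so full contribution is dominant for anyone with s > 1/4.7 = 0.2128 and zero contribution is dominant for anyone below.
The shares above 0.2128 belong to Ravi, Wei and Mika, contributing 35 each; the remaining 2 contribute 0. Total contributed: 105.
Gus keeps 35 and receives 4.7 × 105 × 5/28 = 88.13 from the reservoir fund, for a payoff of 123.13.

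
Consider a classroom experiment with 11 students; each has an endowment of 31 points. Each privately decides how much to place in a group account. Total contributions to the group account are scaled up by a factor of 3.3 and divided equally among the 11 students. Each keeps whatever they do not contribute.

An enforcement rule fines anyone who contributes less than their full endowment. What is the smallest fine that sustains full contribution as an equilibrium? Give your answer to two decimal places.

Given the others contribute fully, the best deviation is to contribute 0 (any partial contribution still incurs the fine and gives up units whose private return 0.3000 is below 1).
Deviating from 31 to 0 saves 31 points but forfeits the deviator's share of the drop in the group account: 3.3/11 × 31 = 9.30.
So the deviation gain is 31 − 9.30 = 21.70, and the fine must be at least 21.70 points to wipe it out.

21.70 points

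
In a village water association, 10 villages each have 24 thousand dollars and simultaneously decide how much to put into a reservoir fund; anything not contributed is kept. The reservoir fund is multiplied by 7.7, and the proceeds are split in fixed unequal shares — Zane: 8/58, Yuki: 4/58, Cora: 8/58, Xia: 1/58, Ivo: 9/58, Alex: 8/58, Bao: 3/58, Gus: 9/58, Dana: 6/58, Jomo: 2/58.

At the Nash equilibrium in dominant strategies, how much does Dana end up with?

119.59 thousand dollars

Each unit j contributes comes back to j as 7.7 × (j's share), so j prefers to contribute only if that share exceeds 1/7.7 = 0.1299; otherwise keeping the unit dominates.
Zane, Cora, Ivo, Alex and Gus clear that bar, contributing 24 each; the remaining 5 contribute 0. Total contributed: 120.
Dana keeps 24 and receives 7.7 × 120 × 6/58 = 95.59 from the reservoir fund, for a payoff of 119.59.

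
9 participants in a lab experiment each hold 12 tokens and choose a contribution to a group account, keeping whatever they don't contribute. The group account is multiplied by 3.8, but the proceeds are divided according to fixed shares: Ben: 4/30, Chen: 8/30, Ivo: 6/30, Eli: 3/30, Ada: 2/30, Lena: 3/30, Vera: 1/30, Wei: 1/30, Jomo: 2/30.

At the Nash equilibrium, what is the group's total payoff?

A player with share s gets back 3.8·s per unit contributed, so full contribution is dominant for anyone with s > 1/3.8 = 0.2632 and zero contribution is dominant for anyone below.
Only Chen (8/30) clears that bar, contributing 12; the remaining 8 contribute 0. Total contributed: 12.
The group account pays out 3.8 × 12 = 45.60 in total (split across the unequal shares, but the aggregate is all that matters for the group sum).
The 8 free-riders keep 12 each, adding 96. Group total = 96 + 45.60 = 141.60.

141.60 tokens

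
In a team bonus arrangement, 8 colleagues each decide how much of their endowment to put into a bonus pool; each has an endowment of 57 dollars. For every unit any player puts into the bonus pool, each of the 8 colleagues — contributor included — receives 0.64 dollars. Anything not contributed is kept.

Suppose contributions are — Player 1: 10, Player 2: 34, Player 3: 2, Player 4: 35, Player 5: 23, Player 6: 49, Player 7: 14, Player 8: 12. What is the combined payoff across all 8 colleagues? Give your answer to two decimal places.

Total contributed: 10 + 34 + 2 + 35 + 23 + 49 + 14 + 12 = 179; total kept: 8 × 57 − 179 = 277.
The bonus pool pays out 0.64 × 8 × 179 = 916.48 in aggregate.
Group total = 277 + 916.48 = 1193.48.

1193.48 dollars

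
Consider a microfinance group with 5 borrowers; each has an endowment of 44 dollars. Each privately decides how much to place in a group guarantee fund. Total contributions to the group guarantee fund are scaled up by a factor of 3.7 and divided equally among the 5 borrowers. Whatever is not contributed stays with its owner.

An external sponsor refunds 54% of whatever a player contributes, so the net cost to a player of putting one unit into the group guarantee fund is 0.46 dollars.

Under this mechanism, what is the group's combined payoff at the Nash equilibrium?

The effective private return per unit is now (3.7/5) / 0.46 = 1.6087 > 1, so every player's dominant strategy flips to full contribution.
So the Nash equilibrium is full contribution by all 5; the group earns 5 × (44 × 0.54 + 3.7 × 44) = 932.80.

932.80 dollars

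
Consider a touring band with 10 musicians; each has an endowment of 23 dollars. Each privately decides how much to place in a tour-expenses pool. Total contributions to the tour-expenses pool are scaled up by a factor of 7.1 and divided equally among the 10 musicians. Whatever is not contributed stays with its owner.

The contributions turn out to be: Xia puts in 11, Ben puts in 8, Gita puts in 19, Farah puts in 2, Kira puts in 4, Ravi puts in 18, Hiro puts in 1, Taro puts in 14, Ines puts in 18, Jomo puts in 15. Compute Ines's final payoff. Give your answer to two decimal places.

Total contributed: 11 + 8 + 19 + 2 + 4 + 18 + 1 + 14 + 18 + 15 = 110.
Each receives 7.1 × 110 / 10 = 78.10 from the tour-expenses pool.
Ines keeps 23 − 18 = 5, so Ines's payoff is 5 + 78.10 = 83.10.

83.10 dollars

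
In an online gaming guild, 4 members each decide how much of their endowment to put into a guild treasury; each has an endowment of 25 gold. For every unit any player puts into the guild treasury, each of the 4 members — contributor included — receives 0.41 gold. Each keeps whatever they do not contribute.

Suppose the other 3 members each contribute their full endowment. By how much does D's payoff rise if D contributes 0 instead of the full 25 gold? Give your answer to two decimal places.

14.75 gold

Switching from a contribution of 25 to 0 lets D keep an extra 25 gold, but lowers the guild treasury by 25, which costs D their own share of that drop: 0.41 × 25 = 10.25.
Net gain = 25 − 10.25 = 14.75. The private return per contributed unit (0.41) is below 1, so free-riding is indeed the best response regardless of what the others do.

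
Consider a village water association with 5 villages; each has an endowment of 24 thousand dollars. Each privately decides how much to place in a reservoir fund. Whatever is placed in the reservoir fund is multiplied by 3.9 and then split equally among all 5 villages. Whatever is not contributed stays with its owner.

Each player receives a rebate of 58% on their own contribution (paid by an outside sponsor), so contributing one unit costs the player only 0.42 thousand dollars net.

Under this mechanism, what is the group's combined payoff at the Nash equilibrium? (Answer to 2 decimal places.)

Under the mechanism each unit contributed yields (3.9/5) / 0.42 = 1.8571 back to its contributor per unit of net cost, which exceeds 1, making full contribution the dominant choice for everyone.
At the Nash equilibrium everyone contributes 24. Group total payoff = 5 × (24 × 0.58 + 3.9 × 24) = 537.60.

537.60 thousand dollars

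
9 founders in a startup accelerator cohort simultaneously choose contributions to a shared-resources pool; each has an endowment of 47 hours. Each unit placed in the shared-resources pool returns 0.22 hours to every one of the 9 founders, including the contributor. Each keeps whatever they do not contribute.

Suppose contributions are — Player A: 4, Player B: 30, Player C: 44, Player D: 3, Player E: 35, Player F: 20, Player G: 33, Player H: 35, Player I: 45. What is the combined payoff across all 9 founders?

Total contributed: 4 + 30 + 44 + 3 + 35 + 20 + 33 + 35 + 45 = 249; total kept: 9 × 47 − 249 = 174.
The shared-resources pool pays out 0.22 × 9 × 249 = 493.02 in aggregate.
Group total = 174 + 493.02 = 667.02.

667.02 hours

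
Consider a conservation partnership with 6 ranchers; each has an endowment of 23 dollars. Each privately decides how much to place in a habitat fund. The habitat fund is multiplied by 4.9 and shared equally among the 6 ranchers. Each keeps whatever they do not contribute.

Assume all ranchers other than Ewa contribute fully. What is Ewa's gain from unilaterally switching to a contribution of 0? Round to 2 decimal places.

Switching from a contribution of 23 to 0 lets Ewa keep an extra 23 dollars, but lowers the habitat fund by 23, which costs Ewa their own share of that drop: 4.9/6 × 23 = 18.78.
Net gain = 23 − 18.78 = 4.22. The private return per contributed unit (0.8167) is below 1, so free-riding is indeed the best response regardless of what the others do.

4.22 dollars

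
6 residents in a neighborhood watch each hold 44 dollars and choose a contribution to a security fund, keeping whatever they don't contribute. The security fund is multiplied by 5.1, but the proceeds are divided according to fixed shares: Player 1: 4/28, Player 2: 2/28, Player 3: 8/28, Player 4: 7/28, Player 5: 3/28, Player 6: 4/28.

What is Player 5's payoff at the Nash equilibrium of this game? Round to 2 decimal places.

92.09 dollars

Player j's private return per contributed unit is 5.1 × (j's share). Contributing is weakly dominant for j when that share is at least 1/5.1 = 0.1961, and contributing 0 is dominant otherwise.
Player 3 and Player 4 are above the threshold, contributing 44 each; the remaining 4 contribute 0. Total contributed: 88.
Player 5 keeps 44 and receives 5.1 × 88 × 3/28 = 48.09 from the security fund, for a payoff of 92.09.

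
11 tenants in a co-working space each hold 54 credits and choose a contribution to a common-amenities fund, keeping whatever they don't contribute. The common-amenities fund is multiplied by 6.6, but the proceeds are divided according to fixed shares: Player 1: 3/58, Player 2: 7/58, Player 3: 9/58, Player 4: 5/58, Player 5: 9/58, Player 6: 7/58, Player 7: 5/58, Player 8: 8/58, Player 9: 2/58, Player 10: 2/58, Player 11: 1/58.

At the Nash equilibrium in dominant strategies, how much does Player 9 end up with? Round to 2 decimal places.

Player j's private return per contributed unit is 6.6 × (j's share). Contributing is weakly dominant for j when that share is at least 1/6.6 = 0.1515, and contributing 0 is dominant otherwise.
Player 3 and Player 5 clear that bar, contributing 54 each; the remaining 9 contribute 0. Total contributed: 108.
Player 9 keeps 54 and receives 6.6 × 108 × 2/58 = 24.58 from the common-amenities fund, for a payoff of 78.58.

78.58 credits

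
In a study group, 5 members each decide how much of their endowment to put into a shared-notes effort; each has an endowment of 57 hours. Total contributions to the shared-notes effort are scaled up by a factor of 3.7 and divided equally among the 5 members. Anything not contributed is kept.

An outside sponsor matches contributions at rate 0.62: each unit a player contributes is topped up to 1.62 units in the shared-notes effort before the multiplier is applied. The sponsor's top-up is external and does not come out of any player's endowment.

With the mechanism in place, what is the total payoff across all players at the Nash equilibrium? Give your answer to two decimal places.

1708.29 hours

The effective private return per unit is now 3.7 × 1.62 / 5 = 1.1988 > 1, so every player's dominant strategy flips to full contribution.
So the Nash equilibrium is full contribution by all 5; the group earns 3.7 × 1.62 × 285 = 1708.29.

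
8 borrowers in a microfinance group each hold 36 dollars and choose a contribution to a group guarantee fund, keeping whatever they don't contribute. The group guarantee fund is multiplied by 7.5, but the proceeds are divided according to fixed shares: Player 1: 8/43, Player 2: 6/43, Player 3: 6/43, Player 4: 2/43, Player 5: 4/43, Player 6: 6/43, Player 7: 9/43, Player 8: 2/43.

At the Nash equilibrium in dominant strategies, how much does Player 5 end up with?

For player j, contributing a unit is worthwhile iff 7.5 × (j's share) ≥ 1, i.e. iff j's share is at least 0.1333.
Player 1, Player 2, Player 3, Player 6 and Player 7 are above the threshold, contributing 36 each; the remaining 3 contribute 0. Total contributed: 180.
Player 5 keeps 36 and receives 7.5 × 180 × 4/43 = 125.58 from the group guarantee fund, for a payoff of 161.58.

161.58 dollars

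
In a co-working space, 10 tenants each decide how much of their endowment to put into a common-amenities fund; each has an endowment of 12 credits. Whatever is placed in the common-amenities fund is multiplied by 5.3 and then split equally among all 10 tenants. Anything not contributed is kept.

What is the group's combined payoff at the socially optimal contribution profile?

636.00 credits

Each contributed unit returns 5.300 to the group as a whole (0.5300 to each of 10 players), which exceeds 1, so the social optimum is full contribution: group total = 5.300 × 120 = 636.00.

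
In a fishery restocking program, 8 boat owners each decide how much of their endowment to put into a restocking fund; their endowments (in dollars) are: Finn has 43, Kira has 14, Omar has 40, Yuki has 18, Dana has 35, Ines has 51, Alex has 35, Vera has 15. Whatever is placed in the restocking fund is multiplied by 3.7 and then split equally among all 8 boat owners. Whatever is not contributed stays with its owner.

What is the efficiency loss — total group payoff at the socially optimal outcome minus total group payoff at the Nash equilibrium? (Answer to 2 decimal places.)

677.70 dollars

The private return per contributed unit is 3.7/8 = 0.4625 < 1 for every player regardless of endowment, so the Nash equilibrium is zero contribution and the group total is Σ E_j = 43 + 14 + 40 + 18 + 35 + 51 + 35 + 15 = 251.
Each contributed unit returns 3.700 to the group, so the social optimum is full contribution by everyone: group total = 3.700 × 251 = 928.70.
Efficiency loss = (3.700 − 1) × 251 = 677.70.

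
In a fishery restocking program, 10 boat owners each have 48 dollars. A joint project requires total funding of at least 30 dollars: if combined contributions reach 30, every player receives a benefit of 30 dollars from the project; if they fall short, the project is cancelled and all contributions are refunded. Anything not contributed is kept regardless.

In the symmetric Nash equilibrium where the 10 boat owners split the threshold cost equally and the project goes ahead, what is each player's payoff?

Equal share of the threshold: 30/10 = 3.
At this profile no one gains by cutting their contribution: any cut drops the total below 30, the project is cancelled, contributions are refunded, and the deviator ends with 48, which is less than 48 − 3 + 30 = 75. Contributing more than 3 just wastes the excess. So contributing exactly 3 is a best response.
Each player's payoff: 48 − 3 + 30 = 75.

75 dollars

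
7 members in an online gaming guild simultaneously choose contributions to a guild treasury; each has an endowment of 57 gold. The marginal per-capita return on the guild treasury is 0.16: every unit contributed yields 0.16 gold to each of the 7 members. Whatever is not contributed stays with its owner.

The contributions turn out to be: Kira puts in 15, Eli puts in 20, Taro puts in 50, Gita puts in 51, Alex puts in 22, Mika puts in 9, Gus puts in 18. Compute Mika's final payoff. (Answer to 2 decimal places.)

Total contributed: 15 + 20 + 50 + 51 + 22 + 9 + 18 = 185.
Each receives 0.16 × 185 = 29.60 from the guild treasury.
Mika keeps 57 − 9 = 48, so Mika's payoff is 48 + 29.60 = 77.60.

77.60 gold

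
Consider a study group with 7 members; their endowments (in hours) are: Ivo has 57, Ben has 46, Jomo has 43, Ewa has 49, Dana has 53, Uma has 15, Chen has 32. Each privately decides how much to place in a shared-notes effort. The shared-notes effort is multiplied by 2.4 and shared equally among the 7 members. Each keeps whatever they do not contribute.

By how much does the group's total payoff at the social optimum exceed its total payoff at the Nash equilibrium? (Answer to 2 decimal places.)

413.00 hours

The private return per contributed unit is 2.4/7 = 0.3429 < 1 for every player regardless of endowment, so the Nash equilibrium is zero contribution and the group total is Σ E_j = 57 + 46 + 43 + 49 + 53 + 15 + 32 = 295.
Each contributed unit returns 2.400 to the group, so the social optimum is full contribution by everyone: group total = 2.400 × 295 = 708.00.
Efficiency loss = (2.400 − 1) × 295 = 413.00.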